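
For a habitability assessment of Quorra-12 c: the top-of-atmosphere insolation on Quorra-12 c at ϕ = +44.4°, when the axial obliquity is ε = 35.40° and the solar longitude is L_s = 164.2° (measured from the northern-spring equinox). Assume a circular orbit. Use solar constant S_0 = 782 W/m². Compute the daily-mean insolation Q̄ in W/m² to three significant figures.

Solar declination: sin δ = sin ε · sin L_s = sin 35.40° × sin 164.2° = 0.15773, so δ = +9.075°.
cos h₀ = −tan(+44.4°) tan(+9.075°) = -0.1564, h₀ = 1.7279 rad.
Bracket: h₀ sin ϕ sin δ + cos ϕ cos δ sin h₀ = 1.7279×0.69966×0.15773 + 0.71447×0.98748×0.98769 = 0.190687 + 0.696840 = 0.887527.
Q̄ = (S_0/π) × [bracket] = (782/π) × 0.887527 = 220.9 W/m².

Q̄ ≈ 221 W/m²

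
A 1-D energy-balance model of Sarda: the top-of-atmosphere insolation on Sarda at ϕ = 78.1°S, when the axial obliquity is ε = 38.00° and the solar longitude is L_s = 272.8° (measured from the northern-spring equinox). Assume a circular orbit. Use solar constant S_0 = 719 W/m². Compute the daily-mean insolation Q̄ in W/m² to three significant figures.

Q̄ ≈ 433 W/m²

Solar declination: sin δ = sin ε · sin L_s = sin 38.00° × sin 272.8° = -0.61493, so δ = -37.947°.
cos h₀ = −tan(-78.1°) tan(-37.947°) = -3.7003 ≤ −1 ⇒ polar day, h₀ = π.
Bracket: h₀ sin ϕ sin δ + cos ϕ cos δ sin h₀ = 3.1416×-0.97851×-0.61493 + 0.20620×0.78858×0.00000 = 1.890348 + 0.000000 = 1.890348.
Q̄ = (S_0/π) × [bracket] = (719/π) × 1.890348 = 432.6 W/m².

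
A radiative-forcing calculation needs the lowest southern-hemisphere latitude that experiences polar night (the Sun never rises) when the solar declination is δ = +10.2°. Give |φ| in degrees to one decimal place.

Polar night requires cos H₀ = −tan φ tan δ ≥ 1, i.e. tan φ tan δ ≤ −1.
The boundary is |tan φ| · |tan δ| = 1, so |φ| = 90° − |δ| = 90° − 10.2° = 79.8° in the southern hemisphere.

|φ| = 79.8°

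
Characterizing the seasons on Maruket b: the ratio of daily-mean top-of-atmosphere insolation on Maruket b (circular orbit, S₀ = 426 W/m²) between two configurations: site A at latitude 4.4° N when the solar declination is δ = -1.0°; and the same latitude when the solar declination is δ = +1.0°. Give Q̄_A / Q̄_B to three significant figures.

Q̄_A / Q̄_B ≈ 0.996

— Configuration A (φ=+4.4°):
cos H₀ = −tan(+4.4°) tan(-1.000°) = 0.0013, H₀ = 1.5695 rad.
Bracket: H₀ sin φ sin δ + cos φ cos δ sin H₀ = 1.5695×0.07672×-0.01745 + 0.99705×0.99985×1.00000 = -0.002101 + 0.996900 = 0.994799.
Q̄ = (S₀/π) × [bracket] = (426/π) × 0.994799 = 134.89 W/m².
— Configuration B (φ=+4.4°):
cos H₀ = −tan(+4.4°) tan(+1.000°) = -0.0013, H₀ = 1.5721 rad.
Bracket: H₀ sin φ sin δ + cos φ cos δ sin H₀ = 1.5721×0.07672×0.01745 + 0.99705×0.99985×1.00000 = 0.002105 + 0.996900 = 0.999005.
Q̄ = (S₀/π) × [bracket] = (426/π) × 0.999005 = 135.47 W/m².
Ratio Q̄_A / Q̄_B = 134.89 / 135.47 = 0.9957.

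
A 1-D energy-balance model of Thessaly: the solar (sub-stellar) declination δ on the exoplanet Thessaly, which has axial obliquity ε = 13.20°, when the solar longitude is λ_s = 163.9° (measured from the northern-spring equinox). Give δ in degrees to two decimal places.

sin δ = sin ε · sin λ_s = sin 13.20° × sin 163.9° = 0.063325.
δ = arcsin(0.063325) = +3.63°.

δ = +3.63°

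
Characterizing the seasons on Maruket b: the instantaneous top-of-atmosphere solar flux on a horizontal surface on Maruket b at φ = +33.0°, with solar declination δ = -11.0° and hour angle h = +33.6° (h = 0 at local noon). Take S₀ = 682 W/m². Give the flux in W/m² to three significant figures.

397 W/m²

cos θ_z = sin φ sin δ + cos φ cos δ cos h = -0.103922 + 0.685712 = 0.581790.
Flux = S₀ · cos θ_z = 682 × 0.581790 = 396.8 W/m².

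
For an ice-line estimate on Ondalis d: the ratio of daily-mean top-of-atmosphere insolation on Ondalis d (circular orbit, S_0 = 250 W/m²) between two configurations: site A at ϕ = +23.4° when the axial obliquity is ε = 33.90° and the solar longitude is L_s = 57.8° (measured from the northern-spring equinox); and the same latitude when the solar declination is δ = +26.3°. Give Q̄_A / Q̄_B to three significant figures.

Q̄_A / Q̄_B ≈ 1.01

— Configuration A (ϕ=+23.4°):
Solar declination: sin δ = sin ε · sin L_s = sin 33.90° × sin 57.8° = 0.47196, so δ = +28.162°.
cos h₀ = −tan(+23.4°) tan(+28.162°) = -0.2317, h₀ = 1.8046 rad.
Bracket: h₀ sin ϕ sin δ + cos ϕ cos δ sin h₀ = 1.8046×0.39715×0.47196 + 0.91775×0.88162×0.97280 = 0.338252 + 0.787099 = 1.125351.
Q̄ = (S_0/π) × [bracket] = (250/π) × 1.125351 = 89.553 W/m².
— Configuration B (ϕ=+23.4°):
cos h₀ = −tan(+23.4°) tan(+26.300°) = -0.2139, h₀ = 1.7863 rad.
Bracket: h₀ sin ϕ sin δ + cos ϕ cos δ sin h₀ = 1.7863×0.39715×0.44307 + 0.91775×0.89649×0.97686 = 0.314327 + 0.803715 = 1.118042.
Q̄ = (S_0/π) × [bracket] = (250/π) × 1.118042 = 88.971 W/m².
Ratio Q̄_A / Q̄_B = 89.553 / 88.971 = 1.007.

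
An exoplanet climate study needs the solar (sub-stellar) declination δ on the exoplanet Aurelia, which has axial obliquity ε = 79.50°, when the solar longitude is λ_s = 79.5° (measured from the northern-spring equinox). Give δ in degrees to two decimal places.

δ = +75.19°

sin δ = sin ε · sin λ_s = sin 79.50° × sin 79.5° = 0.966790.
δ = arcsin(0.966790) = +75.19°.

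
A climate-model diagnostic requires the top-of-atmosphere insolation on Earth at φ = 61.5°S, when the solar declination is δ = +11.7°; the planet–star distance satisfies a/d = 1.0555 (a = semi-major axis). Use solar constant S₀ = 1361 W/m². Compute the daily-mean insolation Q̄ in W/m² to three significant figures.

cos H₀ = −tan(-61.5°) tan(+11.700°) = 0.3814, H₀ = 1.1795 rad.
Bracket: H₀ sin φ sin δ + cos φ cos δ sin H₀ = 1.1795×-0.87882×0.20279 + 0.47716×0.97922×0.92440 = -0.210206 + 0.431921 = 0.221715.
Inverse-square distance factor (a/d)² = 1.0555² = 1.114080.
Q̄ = (S₀/π) × 1.114080 × [bracket] = (1361/π) × 1.114080 × 0.221715 = 107.0 W/m².

Q̄ ≈ 107 W/m²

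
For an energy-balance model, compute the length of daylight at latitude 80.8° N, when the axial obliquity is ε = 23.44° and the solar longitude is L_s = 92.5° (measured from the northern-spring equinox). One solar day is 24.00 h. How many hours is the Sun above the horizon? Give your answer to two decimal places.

24.00 h

Solar declination: sin δ = sin ε · sin L_s = sin 23.44° × sin 92.5° = 0.39741, so δ = +23.416°.
Sunrise equation: cos h₀ = −tan ϕ · tan δ = -2.6739 ≤ −1, so the Sun never sets (polar day) and h₀ = π.
Daylight = 2h₀/(2π) × 24.00 h = (3.1416/π) × 24.00 = 24.00 h.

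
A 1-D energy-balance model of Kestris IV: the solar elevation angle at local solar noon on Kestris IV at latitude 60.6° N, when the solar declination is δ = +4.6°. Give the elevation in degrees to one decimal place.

34.0°

At local noon the hour angle is zero, so the zenith angle equals |ϕ − δ| = |+60.6° − (+4.600°)| = 56.000°.
Elevation = 90° − 56.000° = 34.0°.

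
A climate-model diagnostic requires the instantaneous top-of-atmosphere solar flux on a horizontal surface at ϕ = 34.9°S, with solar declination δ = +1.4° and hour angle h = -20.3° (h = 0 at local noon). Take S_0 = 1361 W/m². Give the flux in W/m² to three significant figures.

1.03e+03 W/m²

cos θ_z = sin ϕ sin δ + cos ϕ cos δ cos h = -0.013979 + 0.768982 = 0.755003.
Flux = S_0 · cos θ_z = 1361 × 0.755003 = 1028 W/m².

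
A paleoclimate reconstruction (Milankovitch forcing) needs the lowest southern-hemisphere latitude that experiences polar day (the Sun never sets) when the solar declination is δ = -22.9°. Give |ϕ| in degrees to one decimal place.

Polar day requires cos h₀ = −tan ϕ tan δ ≤ −1, i.e. tan ϕ tan δ ≥ 1.
The boundary is |tan ϕ| · |tan δ| = 1, so |ϕ| = 90° − |δ| = 90° − 22.9° = 67.1° in the southern hemisphere.

|ϕ| = 67.1°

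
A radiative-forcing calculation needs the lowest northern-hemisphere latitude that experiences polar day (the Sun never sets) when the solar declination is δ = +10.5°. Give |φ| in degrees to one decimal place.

|φ| = 79.5°

Polar day requires cos H₀ = −tan φ tan δ ≤ −1, i.e. tan φ tan δ ≥ 1.
The boundary is |tan φ| · |tan δ| = 1, so |φ| = 90° − |δ| = 90° − 10.5° = 79.5° in the northern hemisphere.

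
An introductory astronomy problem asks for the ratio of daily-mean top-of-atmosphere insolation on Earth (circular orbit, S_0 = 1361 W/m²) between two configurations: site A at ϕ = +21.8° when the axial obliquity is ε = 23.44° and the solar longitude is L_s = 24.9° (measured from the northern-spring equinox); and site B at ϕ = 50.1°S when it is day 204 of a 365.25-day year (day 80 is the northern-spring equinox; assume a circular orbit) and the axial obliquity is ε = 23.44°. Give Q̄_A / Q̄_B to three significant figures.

— Configuration A (ϕ=+21.8°):
Solar declination: sin δ = sin ε · sin L_s = sin 23.44° × sin 24.9° = 0.16748, so δ = +9.642°.
cos h₀ = −tan(+21.8°) tan(+9.642°) = -0.0679, h₀ = 1.6388 rad.
Bracket: h₀ sin ϕ sin δ + cos ϕ cos δ sin h₀ = 1.6388×0.37137×0.16748 + 0.92849×0.98587×0.99769 = 0.101929 + 0.913256 = 1.015185.
Q̄ = (S_0/π) × [bracket] = (1361/π) × 1.015185 = 439.80 W/m².
— Configuration B (ϕ=-50.1°):
Solar longitude: L_s = 360° × (204 − 80)/365.25 = 122.218°.
sin δ = sin 23.44° × sin 122.218° = 0.33654, so δ = +19.666°.
cos h₀ = −tan(-50.1°) tan(+19.666°) = 0.4274, h₀ = 1.1291 rad.
Bracket: h₀ sin ϕ sin δ + cos ϕ cos δ sin h₀ = 1.1291×-0.76717×0.33654 + 0.64145×0.94167×0.90405 = -0.291515 + 0.546077 = 0.254562.
Q̄ = (S_0/π) × [bracket] = (1361/π) × 0.254562 = 110.28 W/m².
Ratio Q̄_A / Q̄_B = 439.80 / 110.28 = 3.988.

Q̄_A / Q̄_B ≈ 3.99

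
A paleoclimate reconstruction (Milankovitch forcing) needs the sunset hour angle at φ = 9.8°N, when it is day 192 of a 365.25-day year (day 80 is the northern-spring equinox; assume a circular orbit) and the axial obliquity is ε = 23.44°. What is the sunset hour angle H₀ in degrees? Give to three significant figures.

Solar longitude: λ_s = 360° × (192 − 80)/365.25 = 110.390°.
sin δ = sin 23.44° × sin 110.390° = 0.37286, so δ = +21.892°.
cos H₀ = −tan φ · tan δ = −tan(+9.8°) × tan(+21.892°) = -0.0694, so H₀ = 1.6403 rad = 93.98°.

H₀ = 94.0°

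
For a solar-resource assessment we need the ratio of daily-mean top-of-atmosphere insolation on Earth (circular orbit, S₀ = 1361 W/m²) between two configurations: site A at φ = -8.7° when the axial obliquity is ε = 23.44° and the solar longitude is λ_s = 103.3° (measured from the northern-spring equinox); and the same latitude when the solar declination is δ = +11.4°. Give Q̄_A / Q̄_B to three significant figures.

— Configuration A (φ=-8.7°):
Solar declination: sin δ = sin ε · sin λ_s = sin 23.44° × sin 103.3° = 0.38712, so δ = +22.775°.
cos H₀ = −tan(-8.7°) tan(+22.775°) = 0.0642, H₀ = 1.5065 rad.
Bracket: H₀ sin φ sin δ + cos φ cos δ sin H₀ = 1.5065×-0.15126×0.38712 + 0.98849×0.92203×0.99793 = -0.088214 + 0.909531 = 0.821317.
Q̄ = (S₀/π) × [bracket] = (1361/π) × 0.821317 = 355.81 W/m².
— Configuration B (φ=-8.7°):
cos H₀ = −tan(-8.7°) tan(+11.400°) = 0.0309, H₀ = 1.5399 rad.
Bracket: H₀ sin φ sin δ + cos φ cos δ sin H₀ = 1.5399×-0.15126×0.19766 + 0.98849×0.98027×0.99952 = -0.046040 + 0.968522 = 0.922482.
Q̄ = (S₀/π) × [bracket] = (1361/π) × 0.922482 = 399.64 W/m².
Ratio Q̄_A / Q̄_B = 355.81 / 399.64 = 0.8903.

Q̄_A / Q̄_B ≈ 0.890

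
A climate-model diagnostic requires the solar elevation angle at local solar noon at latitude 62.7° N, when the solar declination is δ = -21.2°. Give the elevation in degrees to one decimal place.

At local noon the hour angle is zero, so the zenith angle equals |φ − δ| = |+62.7° − (-21.200°)| = 83.900°.
Elevation = 90° − 83.900° = 6.1°.

6.1°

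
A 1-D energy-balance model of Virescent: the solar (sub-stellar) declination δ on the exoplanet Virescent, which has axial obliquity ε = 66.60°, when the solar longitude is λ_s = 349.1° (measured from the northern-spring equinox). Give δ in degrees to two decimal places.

sin δ = sin ε · sin λ_s = sin 66.60° × sin 349.1° = -0.173543.
δ = arcsin(-0.173543) = -9.99°.

δ = -9.99°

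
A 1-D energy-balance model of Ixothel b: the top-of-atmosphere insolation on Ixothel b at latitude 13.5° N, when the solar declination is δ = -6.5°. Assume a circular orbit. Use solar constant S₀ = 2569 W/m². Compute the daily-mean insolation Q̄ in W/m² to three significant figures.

Q̄ ≈ 756 W/m²

cos H₀ = −tan(+13.5°) tan(-6.500°) = 0.0274, H₀ = 1.5434 rad.
Bracket: H₀ sin φ sin δ + cos φ cos δ sin H₀ = 1.5434×0.23345×-0.11320 + 0.97237×0.99357×0.99963 = -0.040787 + 0.965760 = 0.924973.
Q̄ = (S₀/π) × [bracket] = (2569/π) × 0.924973 = 756.4 W/m².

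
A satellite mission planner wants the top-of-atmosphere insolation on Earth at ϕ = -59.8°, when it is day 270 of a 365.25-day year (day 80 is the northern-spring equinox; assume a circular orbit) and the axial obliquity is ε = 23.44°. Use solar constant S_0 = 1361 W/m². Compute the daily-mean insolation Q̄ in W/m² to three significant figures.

Q̄ ≈ 248 W/m²

Solar longitude: L_s = 360° × (270 − 80)/365.25 = 187.269°.
sin δ = sin 23.44° × sin 187.269° = -0.05033, so δ = -2.885°.
cos h₀ = −tan(-59.8°) tan(-2.885°) = -0.0866, h₀ = 1.6575 rad.
Bracket: h₀ sin ϕ sin δ + cos ϕ cos δ sin h₀ = 1.6575×-0.86427×-0.05033 + 0.50302×0.99873×0.99624 = 0.072099 + 0.500492 = 0.572591.
Q̄ = (S_0/π) × [bracket] = (1361/π) × 0.572591 = 248.1 W/m².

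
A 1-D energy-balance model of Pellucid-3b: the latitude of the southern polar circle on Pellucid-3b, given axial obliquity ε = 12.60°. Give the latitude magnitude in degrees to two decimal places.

The polar circle is the lowest latitude that experiences at least one full rotation of continuous darkness at the northern-summer solstice; it lies at |ϕ| = 90° − ε = 90° − 12.60° = 77.40°.

77.40°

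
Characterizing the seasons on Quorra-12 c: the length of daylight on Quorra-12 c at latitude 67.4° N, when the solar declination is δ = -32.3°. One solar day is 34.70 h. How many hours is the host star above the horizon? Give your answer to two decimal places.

cos H₀ = −tan φ · tan δ = 1.5187 ≥ 1, so the host star never rises (polar night) and H₀ = 0.
Daylight = 2H₀/(2π) × 34.70 h = (0.0000/π) × 34.70 = 0.00 h.

0.00 h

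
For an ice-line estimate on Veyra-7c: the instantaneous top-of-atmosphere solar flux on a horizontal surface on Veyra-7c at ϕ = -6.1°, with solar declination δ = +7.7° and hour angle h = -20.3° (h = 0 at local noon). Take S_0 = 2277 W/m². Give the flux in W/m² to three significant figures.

2.07e+03 W/m²

cos θ_z = sin ϕ sin δ + cos ϕ cos δ cos h = -0.014238 + 0.924170 = 0.909932.
Flux = S_0 · cos θ_z = 2277 × 0.909932 = 2072 W/m².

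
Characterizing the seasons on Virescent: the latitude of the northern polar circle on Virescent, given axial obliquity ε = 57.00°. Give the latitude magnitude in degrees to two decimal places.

33.00°

The polar circle is the lowest latitude that experiences at least one full rotation of continuous daylight at the northern-summer solstice; it lies at |φ| = 90° − ε = 90° − 57.00° = 33.00°.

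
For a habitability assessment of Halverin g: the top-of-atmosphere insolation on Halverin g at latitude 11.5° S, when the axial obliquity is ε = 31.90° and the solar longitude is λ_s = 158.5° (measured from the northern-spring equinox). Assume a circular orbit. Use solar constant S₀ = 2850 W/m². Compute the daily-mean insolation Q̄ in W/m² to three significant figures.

Solar declination: sin δ = sin ε · sin λ_s = sin 31.90° × sin 158.5° = 0.19367, so δ = +11.167°.
cos H₀ = −tan(-11.5°) tan(+11.167°) = 0.0402, H₀ = 1.5306 rad.
Bracket: H₀ sin φ sin δ + cos φ cos δ sin H₀ = 1.5306×-0.19937×0.19367 + 0.97992×0.98107×0.99919 = -0.059100 + 0.960591 = 0.901491.
Q̄ = (S₀/π) × [bracket] = (2850/π) × 0.901491 = 817.8 W/m².

Q̄ ≈ 818 W/m²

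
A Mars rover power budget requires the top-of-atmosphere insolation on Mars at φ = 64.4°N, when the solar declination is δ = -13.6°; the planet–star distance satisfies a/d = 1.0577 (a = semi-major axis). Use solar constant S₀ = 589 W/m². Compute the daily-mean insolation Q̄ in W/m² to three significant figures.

cos H₀ = −tan(+64.4°) tan(-13.600°) = 0.5049, H₀ = 1.0415 rad.
Bracket: H₀ sin φ sin δ + cos φ cos δ sin H₀ = 1.0415×0.90183×-0.23514 + 0.43209×0.97196×0.86316 = -0.220857 + 0.362505 = 0.141648.
Inverse-square distance factor (a/d)² = 1.0577² = 1.118729.
Q̄ = (S₀/π) × 1.118729 × [bracket] = (589/π) × 1.118729 × 0.141648 = 29.71 W/m².

Q̄ ≈ 29.7 W/m²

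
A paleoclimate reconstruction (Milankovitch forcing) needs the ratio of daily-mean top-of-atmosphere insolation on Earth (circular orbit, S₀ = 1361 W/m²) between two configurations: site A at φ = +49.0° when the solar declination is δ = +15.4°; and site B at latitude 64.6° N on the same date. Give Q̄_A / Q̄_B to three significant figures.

Q̄_A / Q̄_B ≈ 1.14

— Configuration A (φ=+49.0°):
cos H₀ = −tan(+49.0°) tan(+15.400°) = -0.3169, H₀ = 1.8932 rad.
Bracket: H₀ sin φ sin δ + cos φ cos δ sin H₀ = 1.8932×0.75471×0.26556 + 0.65606×0.96410×0.94847 = 0.379437 + 0.599914 = 0.979351.
Q̄ = (S₀/π) × [bracket] = (1361/π) × 0.979351 = 424.27 W/m².
— Configuration B (φ=+64.6°):
cos H₀ = −tan(+64.6°) tan(+15.400°) = -0.5801, H₀ = 2.1896 rad.
Bracket: H₀ sin φ sin δ + cos φ cos δ sin H₀ = 2.1896×0.90334×0.26556 + 0.42894×0.96410×0.81455 = 0.525265 + 0.336850 = 0.862115.
Q̄ = (S₀/π) × [bracket] = (1361/π) × 0.862115 = 373.49 W/m².
Ratio Q̄_A / Q̄_B = 424.27 / 373.49 = 1.136.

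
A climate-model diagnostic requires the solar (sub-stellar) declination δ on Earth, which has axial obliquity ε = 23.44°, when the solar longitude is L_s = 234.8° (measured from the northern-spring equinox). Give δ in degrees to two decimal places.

δ = -18.97°

sin δ = sin ε · sin L_s = sin 23.44° × sin 234.8° = -0.325051.
δ = arcsin(-0.325051) = -18.97°.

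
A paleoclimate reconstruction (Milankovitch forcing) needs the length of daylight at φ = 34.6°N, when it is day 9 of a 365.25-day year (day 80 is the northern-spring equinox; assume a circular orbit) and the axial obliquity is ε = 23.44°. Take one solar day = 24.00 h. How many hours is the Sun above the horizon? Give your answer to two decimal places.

9.85 h

Solar longitude: λ_s = 360° × (9 − 80)/365.25 = -69.979°, i.e. -69.979° + 360° = 290.021°.
sin δ = sin 23.44° × sin 290.021° = -0.37375, so δ = -21.947°.
cos H₀ = −tan φ · tan δ = −tan(+34.6°) × tan(-21.947°) = 0.2780, so H₀ = 1.2891 rad = 73.86°.
Daylight = 2H₀/(2π) × 24.00 h = (1.2891/π) × 24.00 = 9.85 h.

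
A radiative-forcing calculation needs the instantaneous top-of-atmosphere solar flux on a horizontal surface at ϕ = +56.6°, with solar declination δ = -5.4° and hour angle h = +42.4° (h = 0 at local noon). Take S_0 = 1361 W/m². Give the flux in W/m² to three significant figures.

cos θ_z = sin ϕ sin δ + cos ϕ cos δ cos h = -0.078566 + 0.404701 = 0.326135.
Flux = S_0 · cos θ_z = 1361 × 0.326135 = 443.9 W/m².

444 W/m²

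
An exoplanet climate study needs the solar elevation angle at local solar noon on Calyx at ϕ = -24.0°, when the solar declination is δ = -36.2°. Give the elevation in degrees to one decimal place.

77.8°

At local noon the hour angle is zero, so the zenith angle equals |ϕ − δ| = |-24.0° − (-36.200°)| = 12.200°.
Elevation = 90° − 12.200° = 77.8°.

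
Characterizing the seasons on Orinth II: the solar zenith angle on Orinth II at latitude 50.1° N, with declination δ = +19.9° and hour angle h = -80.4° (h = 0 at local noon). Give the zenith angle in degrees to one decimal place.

cos θ_z = sin ϕ sin δ + cos ϕ cos δ cos h = 0.261127 + 0.100586 = 0.361713.
θ_z = arccos(0.361713) = 68.8°.

θ_z = 68.8°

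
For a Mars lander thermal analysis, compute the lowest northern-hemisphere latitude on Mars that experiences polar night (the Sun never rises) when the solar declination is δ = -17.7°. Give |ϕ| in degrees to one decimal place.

|ϕ| = 72.3°

Polar night requires cos h₀ = −tan ϕ tan δ ≥ 1, i.e. tan ϕ tan δ ≤ −1.
The boundary is |tan ϕ| · |tan δ| = 1, so |ϕ| = 90° − |δ| = 90° − 17.7° = 72.3° in the northern hemisphere.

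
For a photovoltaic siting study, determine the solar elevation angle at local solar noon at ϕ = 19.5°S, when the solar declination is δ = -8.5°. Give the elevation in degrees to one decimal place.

At local noon the hour angle is zero, so the zenith angle equals |ϕ − δ| = |-19.5° − (-8.500°)| = 11.000°.
Elevation = 90° − 11.000° = 79.0°.

79.0°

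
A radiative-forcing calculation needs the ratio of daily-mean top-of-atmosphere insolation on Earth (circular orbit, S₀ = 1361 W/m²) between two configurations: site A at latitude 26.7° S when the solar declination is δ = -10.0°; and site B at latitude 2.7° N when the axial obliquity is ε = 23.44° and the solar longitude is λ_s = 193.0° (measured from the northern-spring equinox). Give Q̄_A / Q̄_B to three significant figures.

Q̄_A / Q̄_B ≈ 1.02

— Configuration A (φ=-26.7°):
cos H₀ = −tan(-26.7°) tan(-10.000°) = -0.0887, H₀ = 1.6596 rad.
Bracket: H₀ sin φ sin δ + cos φ cos δ sin H₀ = 1.6596×-0.44932×-0.17365 + 0.89337×0.98481×0.99606 = 0.129489 + 0.876333 = 1.005822.
Q̄ = (S₀/π) × [bracket] = (1361/π) × 1.005822 = 435.74 W/m².
— Configuration B (φ=+2.7°):
Solar declination: sin δ = sin ε · sin λ_s = sin 23.44° × sin 193.0° = -0.08948, so δ = -5.134°.
cos H₀ = −tan(+2.7°) tan(-5.134°) = 0.0042, H₀ = 1.5666 rad.
Bracket: H₀ sin φ sin δ + cos φ cos δ sin H₀ = 1.5666×0.04711×-0.08948 + 0.99889×0.99599×0.99999 = -0.006604 + 0.994875 = 0.988271.
Q̄ = (S₀/π) × [bracket] = (1361/π) × 0.988271 = 428.14 W/m².
Ratio Q̄_A / Q̄_B = 435.74 / 428.14 = 1.018.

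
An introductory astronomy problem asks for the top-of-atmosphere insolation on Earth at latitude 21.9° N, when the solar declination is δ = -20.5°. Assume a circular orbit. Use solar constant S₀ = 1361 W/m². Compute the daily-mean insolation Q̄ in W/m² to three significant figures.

Q̄ ≈ 292 W/m²

cos H₀ = −tan(+21.9°) tan(-20.500°) = 0.1503, H₀ = 1.4199 rad.
Bracket: H₀ sin φ sin δ + cos φ cos δ sin H₀ = 1.4199×0.37299×-0.35021 + 0.92784×0.93667×0.98864 = -0.185474 + 0.859207 = 0.673733.
Q̄ = (S₀/π) × [bracket] = (1361/π) × 0.673733 = 291.9 W/m².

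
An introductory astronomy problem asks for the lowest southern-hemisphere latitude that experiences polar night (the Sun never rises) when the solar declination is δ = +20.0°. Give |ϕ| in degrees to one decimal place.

|ϕ| = 70.0°

Polar night requires cos h₀ = −tan ϕ tan δ ≥ 1, i.e. tan ϕ tan δ ≤ −1.
The boundary is |tan ϕ| · |tan δ| = 1, so |ϕ| = 90° − |δ| = 90° − 20.0° = 70.0° in the southern hemisphere.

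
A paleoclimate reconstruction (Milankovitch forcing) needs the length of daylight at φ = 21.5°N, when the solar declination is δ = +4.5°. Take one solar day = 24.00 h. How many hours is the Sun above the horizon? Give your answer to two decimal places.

cos H₀ = −tan φ · tan δ = −tan(+21.5°) × tan(+4.500°) = -0.0310, so H₀ = 1.6018 rad = 91.78°.
Daylight = 2H₀/(2π) × 24.00 h = (1.6018/π) × 24.00 = 12.24 h.

12.24 h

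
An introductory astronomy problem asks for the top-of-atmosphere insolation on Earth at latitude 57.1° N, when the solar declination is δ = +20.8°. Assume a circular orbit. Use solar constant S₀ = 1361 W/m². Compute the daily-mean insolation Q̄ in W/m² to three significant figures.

Q̄ ≈ 462 W/m²

cos H₀ = −tan(+57.1°) tan(+20.800°) = -0.5872, H₀ = 2.1984 rad.
Bracket: H₀ sin φ sin δ + cos φ cos δ sin H₀ = 2.1984×0.83962×0.35511 + 0.54317×0.93483×0.80946 = 0.655469 + 0.411021 = 1.066490.
Q̄ = (S₀/π) × [bracket] = (1361/π) × 1.066490 = 462.0 W/m².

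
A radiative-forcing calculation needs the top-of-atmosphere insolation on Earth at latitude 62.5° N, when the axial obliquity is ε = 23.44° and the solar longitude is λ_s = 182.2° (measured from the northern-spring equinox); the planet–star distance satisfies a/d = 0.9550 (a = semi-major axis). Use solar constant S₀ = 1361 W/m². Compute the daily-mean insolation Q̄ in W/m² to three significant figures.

Q̄ ≈ 174 W/m²

Solar declination: sin δ = sin ε · sin λ_s = sin 23.44° × sin 182.2° = -0.01527, so δ = -0.875°.
cos H₀ = −tan(+62.5°) tan(-0.875°) = 0.0293, H₀ = 1.5415 rad.
Bracket: H₀ sin φ sin δ + cos φ cos δ sin H₀ = 1.5415×0.88701×-0.01527 + 0.46175×0.99988×0.99957 = -0.020879 + 0.461496 = 0.440617.
Inverse-square distance factor (a/d)² = 0.9550² = 0.912025.
Q̄ = (S₀/π) × 0.912025 × [bracket] = (1361/π) × 0.912025 × 0.440617 = 174.1 W/m².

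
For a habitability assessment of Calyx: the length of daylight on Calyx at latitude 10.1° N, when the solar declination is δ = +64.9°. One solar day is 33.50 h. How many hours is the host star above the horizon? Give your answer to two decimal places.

20.91 h

cos h₀ = −tan ϕ · tan δ = −tan(+10.1°) × tan(+64.900°) = -0.3803, so h₀ = 1.9609 rad = 112.35°.
Daylight = 2h₀/(2π) × 33.50 h = (1.9609/π) × 33.50 = 20.91 h.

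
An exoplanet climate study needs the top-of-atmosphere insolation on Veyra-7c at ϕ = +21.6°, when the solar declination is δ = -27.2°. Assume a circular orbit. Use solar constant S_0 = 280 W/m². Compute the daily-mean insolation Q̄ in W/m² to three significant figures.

Q̄ ≈ 51.7 W/m²

cos h₀ = −tan(+21.6°) tan(-27.200°) = 0.2035, h₀ = 1.3659 rad.
Bracket: h₀ sin ϕ sin δ + cos ϕ cos δ sin h₀ = 1.3659×0.36812×-0.45710 + 0.92978×0.88942×0.97908 = -0.229837 + 0.809665 = 0.579828.
Q̄ = (S_0/π) × [bracket] = (280/π) × 0.579828 = 51.68 W/m².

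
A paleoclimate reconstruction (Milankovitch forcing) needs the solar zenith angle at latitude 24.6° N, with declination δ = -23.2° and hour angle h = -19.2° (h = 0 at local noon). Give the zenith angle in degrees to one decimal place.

θ_z = 51.3°

cos θ_z = sin φ sin δ + cos φ cos δ cos h = -0.163990 + 0.789226 = 0.625236.
θ_z = arccos(0.625236) = 51.3°.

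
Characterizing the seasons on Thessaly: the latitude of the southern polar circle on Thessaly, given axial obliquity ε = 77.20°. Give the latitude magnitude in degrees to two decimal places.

12.80°

The polar circle is the lowest latitude that experiences at least one full rotation of continuous darkness at the northern-summer solstice; it lies at |φ| = 90° − ε = 90° − 77.20° = 12.80°.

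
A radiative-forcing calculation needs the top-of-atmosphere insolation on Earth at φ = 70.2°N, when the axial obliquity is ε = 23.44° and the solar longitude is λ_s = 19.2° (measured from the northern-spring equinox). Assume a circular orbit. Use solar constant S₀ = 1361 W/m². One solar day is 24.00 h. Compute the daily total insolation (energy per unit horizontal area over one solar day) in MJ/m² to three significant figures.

20.7 MJ/m²

Solar declination: sin δ = sin ε · sin λ_s = sin 23.44° × sin 19.2° = 0.13082, so δ = +7.517°.
cos H₀ = −tan(+70.2°) tan(+7.517°) = -0.3665, H₀ = 1.9461 rad.
Bracket: H₀ sin φ sin δ + cos φ cos δ sin H₀ = 1.9461×0.94088×0.13082 + 0.33874×0.99141×0.93041 = 0.239538 + 0.312460 = 0.551998.
Q̄ = (S₀/π) × [bracket] = (1361/π) × 0.551998 = 239.14 W/m².
Daily total = Q̄ × 24.00 h × 3600 s/h = 239.14 × 24.00 × 3600 / 10⁶ = 20.66 MJ/m².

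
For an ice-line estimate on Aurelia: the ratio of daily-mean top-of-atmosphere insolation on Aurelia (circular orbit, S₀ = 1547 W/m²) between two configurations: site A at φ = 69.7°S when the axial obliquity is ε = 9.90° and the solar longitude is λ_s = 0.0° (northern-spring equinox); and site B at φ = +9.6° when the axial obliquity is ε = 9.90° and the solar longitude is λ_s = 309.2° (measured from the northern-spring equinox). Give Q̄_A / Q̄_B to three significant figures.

— Configuration A (φ=-69.7°):
Solar declination: sin δ = sin ε · sin λ_s = sin 9.90° × sin 0.0° = 0.00000, so δ = +0.000°.
cos H₀ = −tan(-69.7°) tan(+0.000°) = 0.0000, H₀ = 1.5708 rad.
Bracket: H₀ sin φ sin δ + cos φ cos δ sin H₀ = 1.5708×-0.93789×0.00000 + 0.34694×1.00000×1.00000 = -0.000000 + 0.346940 = 0.346940.
Q̄ = (S₀/π) × [bracket] = (1547/π) × 0.346940 = 170.84 W/m².
— Configuration B (φ=+9.6°):
Solar declination: sin δ = sin ε · sin λ_s = sin 9.90° × sin 309.2° = -0.13324, so δ = -7.657°.
cos H₀ = −tan(+9.6°) tan(-7.657°) = 0.0227, H₀ = 1.5481 rad.
Bracket: H₀ sin φ sin δ + cos φ cos δ sin H₀ = 1.5481×0.16677×-0.13324 + 0.98600×0.99108×0.99974 = -0.034399 + 0.976951 = 0.942552.
Q̄ = (S₀/π) × [bracket] = (1547/π) × 0.942552 = 464.14 W/m².
Ratio Q̄_A / Q̄_B = 170.84 / 464.14 = 0.3681.

Q̄_A / Q̄_B ≈ 0.368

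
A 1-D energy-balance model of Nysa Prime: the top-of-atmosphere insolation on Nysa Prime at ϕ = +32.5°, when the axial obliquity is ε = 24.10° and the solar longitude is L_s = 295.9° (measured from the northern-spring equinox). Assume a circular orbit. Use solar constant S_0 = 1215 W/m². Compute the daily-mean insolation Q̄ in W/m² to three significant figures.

Solar declination: sin δ = sin ε · sin L_s = sin 24.10° × sin 295.9° = -0.36732, so δ = -21.550°.
cos h₀ = −tan(+32.5°) tan(-21.550°) = 0.2516, h₀ = 1.3165 rad.
Bracket: h₀ sin ϕ sin δ + cos ϕ cos δ sin h₀ = 1.3165×0.53730×-0.36732 + 0.84339×0.93010×0.96783 = -0.259826 + 0.759202 = 0.499376.
Q̄ = (S_0/π) × [bracket] = (1215/π) × 0.499376 = 193.1 W/m².

Q̄ ≈ 193 W/m²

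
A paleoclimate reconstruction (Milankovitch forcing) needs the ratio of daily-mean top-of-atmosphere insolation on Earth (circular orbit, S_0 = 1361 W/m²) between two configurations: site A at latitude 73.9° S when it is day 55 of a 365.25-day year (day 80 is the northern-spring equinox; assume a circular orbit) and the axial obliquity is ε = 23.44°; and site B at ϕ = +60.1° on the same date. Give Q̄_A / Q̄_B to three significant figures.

Q̄_A / Q̄_B ≈ 1.99

— Configuration A (ϕ=-73.9°):
Solar longitude: L_s = 360° × (55 − 80)/365.25 = -24.641°, i.e. -24.641° + 360° = 335.359°.
sin δ = sin 23.44° × sin 335.359° = -0.16585, so δ = -9.547°.
cos h₀ = −tan(-73.9°) tan(-9.547°) = -0.5827, h₀ = 2.1928 rad.
Bracket: h₀ sin ϕ sin δ + cos ϕ cos δ sin h₀ = 2.1928×-0.96078×-0.16585 + 0.27731×0.98615×0.81271 = 0.349413 + 0.222251 = 0.571664.
Q̄ = (S_0/π) × [bracket] = (1361/π) × 0.571664 = 247.66 W/m².
— Configuration B (ϕ=+60.1°):
cos h₀ = −tan(+60.1°) tan(-9.547°) = 0.2925, h₀ = 1.2740 rad.
Bracket: h₀ sin ϕ sin δ + cos ϕ cos δ sin h₀ = 1.2740×0.86690×-0.16585 + 0.49849×0.98615×0.95627 = -0.183170 + 0.470089 = 0.286919.
Q̄ = (S_0/π) × [bracket] = (1361/π) × 0.286919 = 124.30 W/m².
Ratio Q̄_A / Q̄_B = 247.66 / 124.30 = 1.992.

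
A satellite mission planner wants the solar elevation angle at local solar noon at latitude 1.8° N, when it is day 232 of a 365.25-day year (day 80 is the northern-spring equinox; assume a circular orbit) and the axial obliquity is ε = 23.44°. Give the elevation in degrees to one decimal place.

Solar longitude: L_s = 360° × (232 − 80)/365.25 = 149.815°.
sin δ = sin 23.44° × sin 149.815° = 0.20000, so δ = +11.537°.
At local noon the hour angle is zero, so the zenith angle equals |ϕ − δ| = |+1.8° − (+11.537°)| = 9.737°.
Elevation = 90° − 9.737° = 80.3°.

80.3°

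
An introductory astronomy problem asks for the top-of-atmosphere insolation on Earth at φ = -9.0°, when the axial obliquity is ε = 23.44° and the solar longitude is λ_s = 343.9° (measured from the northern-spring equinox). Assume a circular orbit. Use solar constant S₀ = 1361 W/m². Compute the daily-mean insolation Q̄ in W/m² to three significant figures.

Solar declination: sin δ = sin ε · sin λ_s = sin 23.44° × sin 343.9° = -0.11031, so δ = -6.333°.
cos H₀ = −tan(-9.0°) tan(-6.333°) = -0.0176, H₀ = 1.5884 rad.
Bracket: H₀ sin φ sin δ + cos φ cos δ sin H₀ = 1.5884×-0.15643×-0.11031 + 0.98769×0.99390×0.99985 = 0.027409 + 0.981518 = 1.008927.
Q̄ = (S₀/π) × [bracket] = (1361/π) × 1.008927 = 437.1 W/m².

Q̄ ≈ 437 W/m²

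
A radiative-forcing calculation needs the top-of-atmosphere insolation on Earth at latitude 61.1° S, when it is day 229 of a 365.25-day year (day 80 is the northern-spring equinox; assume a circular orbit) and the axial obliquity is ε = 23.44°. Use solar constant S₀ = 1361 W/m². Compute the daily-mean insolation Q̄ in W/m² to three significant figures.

Solar longitude: λ_s = 360° × (229 − 80)/365.25 = 146.858°.
sin δ = sin 23.44° × sin 146.858° = 0.21748, so δ = +12.561°.
cos H₀ = −tan(-61.1°) tan(+12.561°) = 0.4036, H₀ = 1.1553 rad.
Bracket: H₀ sin φ sin δ + cos φ cos δ sin H₀ = 1.1553×-0.87546×0.21748 + 0.48328×0.97607×0.91493 = -0.219963 + 0.431586 = 0.211623.
Q̄ = (S₀/π) × [bracket] = (1361/π) × 0.211623 = 91.68 W/m².

Q̄ ≈ 91.7 W/m²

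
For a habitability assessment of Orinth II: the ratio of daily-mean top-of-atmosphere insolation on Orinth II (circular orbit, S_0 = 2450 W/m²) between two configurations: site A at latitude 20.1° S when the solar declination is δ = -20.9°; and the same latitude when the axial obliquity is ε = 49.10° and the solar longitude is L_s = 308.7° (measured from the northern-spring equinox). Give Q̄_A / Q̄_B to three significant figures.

Q̄_A / Q̄_B ≈ 0.977

— Configuration A (ϕ=-20.1°):
cos h₀ = −tan(-20.1°) tan(-20.900°) = -0.1397, h₀ = 1.7110 rad.
Bracket: h₀ sin ϕ sin δ + cos ϕ cos δ sin h₀ = 1.7110×-0.34366×-0.35674 + 0.93909×0.93420×0.99019 = 0.209764 + 0.868692 = 1.078456.
Q̄ = (S_0/π) × [bracket] = (2450/π) × 1.078456 = 841.04 W/m².
— Configuration B (ϕ=-20.1°):
Solar declination: sin δ = sin ε · sin L_s = sin 49.10° × sin 308.7° = -0.58989, so δ = -36.149°.
cos h₀ = −tan(-20.1°) tan(-36.149°) = -0.2673, h₀ = 1.8414 rad.
Bracket: h₀ sin ϕ sin δ + cos ϕ cos δ sin h₀ = 1.8414×-0.34366×-0.58989 + 0.93909×0.80748×0.96360 = 0.373292 + 0.730694 = 1.103986.
Q̄ = (S_0/π) × [bracket] = (2450/π) × 1.103986 = 860.95 W/m².
Ratio Q̄_A / Q̄_B = 841.04 / 860.95 = 0.9769.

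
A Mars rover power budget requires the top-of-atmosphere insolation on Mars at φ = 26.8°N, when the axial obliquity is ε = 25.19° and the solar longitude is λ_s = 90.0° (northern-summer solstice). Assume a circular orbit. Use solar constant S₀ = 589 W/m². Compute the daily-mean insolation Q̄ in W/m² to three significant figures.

Q̄ ≈ 212 W/m²

Solar declination: sin δ = sin ε · sin λ_s = sin 25.19° × sin 90.0° = 0.42562, so δ = +25.190°.
cos H₀ = −tan(+26.8°) tan(+25.190°) = -0.2376, H₀ = 1.8107 rad.
Bracket: H₀ sin φ sin δ + cos φ cos δ sin H₀ = 1.8107×0.45088×0.42562 + 0.89259×0.90490×0.97137 = 0.347480 + 0.784580 = 1.132060.
Q̄ = (S₀/π) × [bracket] = (589/π) × 1.132060 = 212.2 W/m².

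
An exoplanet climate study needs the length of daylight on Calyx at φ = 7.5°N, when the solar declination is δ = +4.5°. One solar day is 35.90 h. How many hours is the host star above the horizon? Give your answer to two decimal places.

cos H₀ = −tan φ · tan δ = −tan(+7.5°) × tan(+4.500°) = -0.0104, so H₀ = 1.5812 rad = 90.59°.
Daylight = 2H₀/(2π) × 35.90 h = (1.5812/π) × 35.90 = 18.07 h.

18.07 h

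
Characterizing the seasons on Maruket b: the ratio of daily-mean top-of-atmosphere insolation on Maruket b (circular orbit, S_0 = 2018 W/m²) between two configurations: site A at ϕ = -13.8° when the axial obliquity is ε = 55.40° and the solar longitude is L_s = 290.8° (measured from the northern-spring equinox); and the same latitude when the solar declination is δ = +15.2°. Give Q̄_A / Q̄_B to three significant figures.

— Configuration A (ϕ=-13.8°):
Solar declination: sin δ = sin ε · sin L_s = sin 55.40° × sin 290.8° = -0.76949, so δ = -50.308°.
cos h₀ = −tan(-13.8°) tan(-50.308°) = -0.2959, h₀ = 1.8712 rad.
Bracket: h₀ sin ϕ sin δ + cos ϕ cos δ sin h₀ = 1.8712×-0.23853×-0.76949 + 0.97113×0.63866×0.95521 = 0.343452 + 0.592442 = 0.935894.
Q̄ = (S_0/π) × [bracket] = (2018/π) × 0.935894 = 601.17 W/m².
— Configuration B (ϕ=-13.8°):
cos h₀ = −tan(-13.8°) tan(+15.200°) = 0.0667, h₀ = 1.5040 rad.
Bracket: h₀ sin ϕ sin δ + cos ϕ cos δ sin h₀ = 1.5040×-0.23853×0.26219 + 0.97113×0.96502×0.99777 = -0.094060 + 0.935070 = 0.841010.
Q̄ = (S_0/π) × [bracket] = (2018/π) × 0.841010 = 540.22 W/m².
Ratio Q̄_A / Q̄_B = 601.17 / 540.22 = 1.113.

Q̄_A / Q̄_B ≈ 1.11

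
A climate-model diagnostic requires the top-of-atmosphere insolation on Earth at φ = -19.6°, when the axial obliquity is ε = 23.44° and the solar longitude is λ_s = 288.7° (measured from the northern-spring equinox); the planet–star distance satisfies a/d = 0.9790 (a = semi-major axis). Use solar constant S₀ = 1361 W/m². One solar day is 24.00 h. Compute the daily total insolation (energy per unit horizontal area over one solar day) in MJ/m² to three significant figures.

Solar declination: sin δ = sin ε · sin λ_s = sin 23.44° × sin 288.7° = -0.37679, so δ = -22.135°.
cos H₀ = −tan(-19.6°) tan(-22.135°) = -0.1448, H₀ = 1.7162 rad.
Bracket: H₀ sin φ sin δ + cos φ cos δ sin H₀ = 1.7162×-0.33545×-0.37679 + 0.94206×0.92630×0.98945 = 0.216918 + 0.863424 = 1.080342.
Inverse-square distance factor (a/d)² = 0.9790² = 0.958441.
Q̄ = (S₀/π) × 0.958441 × [bracket] = (1361/π) × 0.958441 × 1.080342 = 448.57 W/m².
Daily total = Q̄ × 24.00 h × 3600 s/h = 448.57 × 24.00 × 3600 / 10⁶ = 38.76 MJ/m².

38.8 MJ/m²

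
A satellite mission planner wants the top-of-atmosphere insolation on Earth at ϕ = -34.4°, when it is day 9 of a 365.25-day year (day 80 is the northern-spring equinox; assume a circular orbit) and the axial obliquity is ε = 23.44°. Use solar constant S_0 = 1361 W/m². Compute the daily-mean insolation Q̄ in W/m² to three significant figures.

Solar longitude: L_s = 360° × (9 − 80)/365.25 = -69.979°, i.e. -69.979° + 360° = 290.021°.
sin δ = sin 23.44° × sin 290.021° = -0.37375, so δ = -21.947°.
cos h₀ = −tan(-34.4°) tan(-21.947°) = -0.2759, h₀ = 1.8503 rad.
Bracket: h₀ sin ϕ sin δ + cos ϕ cos δ sin h₀ = 1.8503×-0.56497×-0.37375 + 0.82511×0.92753×0.96118 = 0.390705 + 0.735605 = 1.126310.
Q̄ = (S_0/π) × [bracket] = (1361/π) × 1.126310 = 487.9 W/m².

Q̄ ≈ 488 W/m²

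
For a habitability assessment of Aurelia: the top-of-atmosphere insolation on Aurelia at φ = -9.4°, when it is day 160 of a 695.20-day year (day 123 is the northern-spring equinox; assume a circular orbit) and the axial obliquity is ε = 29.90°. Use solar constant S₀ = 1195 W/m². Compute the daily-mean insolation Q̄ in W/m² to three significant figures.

Q̄ ≈ 354 W/m²

Solar longitude: λ_s = 360° × (160 − 123)/695.20 = 19.160°.
sin δ = sin 29.90° × sin 19.160° = 0.16361, so δ = +9.416°.
cos H₀ = −tan(-9.4°) tan(+9.416°) = 0.0275, H₀ = 1.5433 rad.
Bracket: H₀ sin φ sin δ + cos φ cos δ sin H₀ = 1.5433×-0.16333×0.16361 + 0.98657×0.98653×0.99962 = -0.041241 + 0.972911 = 0.931670.
Q̄ = (S₀/π) × [bracket] = (1195/π) × 0.931670 = 354.4 W/m².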